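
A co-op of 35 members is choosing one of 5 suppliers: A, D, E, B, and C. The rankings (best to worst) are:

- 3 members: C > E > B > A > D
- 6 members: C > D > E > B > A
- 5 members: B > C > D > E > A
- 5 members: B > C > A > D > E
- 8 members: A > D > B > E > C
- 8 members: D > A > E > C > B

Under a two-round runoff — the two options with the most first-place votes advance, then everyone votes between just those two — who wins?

B

Round 1 first-place votes: A 8, D 8, E 0, B 10, C 9.
B and C advance.
Runoff: B is preferred to C by 18 voters; C by 17.
B wins the runoff.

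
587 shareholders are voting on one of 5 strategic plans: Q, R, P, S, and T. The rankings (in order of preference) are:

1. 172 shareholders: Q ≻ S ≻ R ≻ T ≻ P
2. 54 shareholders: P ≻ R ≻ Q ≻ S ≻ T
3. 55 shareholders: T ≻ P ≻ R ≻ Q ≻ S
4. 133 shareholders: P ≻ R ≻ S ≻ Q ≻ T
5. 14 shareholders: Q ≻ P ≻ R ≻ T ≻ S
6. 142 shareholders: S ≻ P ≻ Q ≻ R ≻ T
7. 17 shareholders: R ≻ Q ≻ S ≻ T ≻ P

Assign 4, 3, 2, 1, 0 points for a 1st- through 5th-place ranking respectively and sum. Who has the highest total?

Q: 172·4 + 54·2 + 55·1 + 133·1 + 14·4 + 142·2 + 17·3 = 1375
R: 172·2 + 54·3 + 55·2 + 133·3 + 14·2 + 142·1 + 17·4 = 1253
P: 172·0 + 54·4 + 55·3 + 133·4 + 14·3 + 142·3 + 17·0 = 1381
S: 172·3 + 54·1 + 55·0 + 133·2 + 14·0 + 142·4 + 17·2 = 1438
T: 172·1 + 54·0 + 55·4 + 133·0 + 14·1 + 142·0 + 17·1 = 423
S has the highest Borda score (1438).

S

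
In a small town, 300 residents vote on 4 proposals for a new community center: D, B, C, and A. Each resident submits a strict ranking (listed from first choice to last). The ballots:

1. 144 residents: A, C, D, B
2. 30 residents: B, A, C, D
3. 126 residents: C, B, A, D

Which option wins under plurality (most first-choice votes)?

A

First-place votes: D 0, B 30, C 126, A 144.
A has the most first-place votes.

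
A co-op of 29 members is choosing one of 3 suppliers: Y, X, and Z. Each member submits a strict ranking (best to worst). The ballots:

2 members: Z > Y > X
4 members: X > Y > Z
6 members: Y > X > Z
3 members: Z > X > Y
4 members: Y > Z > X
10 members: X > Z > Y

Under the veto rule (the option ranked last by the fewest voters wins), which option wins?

X

Last-place votes: Y 13, X 6, Z 10.
X is ranked last by the fewest voters, so X wins.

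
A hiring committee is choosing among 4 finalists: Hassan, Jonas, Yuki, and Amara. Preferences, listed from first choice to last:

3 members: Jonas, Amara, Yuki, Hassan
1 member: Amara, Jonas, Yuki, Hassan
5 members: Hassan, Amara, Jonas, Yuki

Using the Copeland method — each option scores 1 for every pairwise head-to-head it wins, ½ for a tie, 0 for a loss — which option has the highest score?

Hassan

Hassan: beats Jonas, Yuki, and Amara → score 3.
Jonas: beats Yuki; loses to Hassan and Amara → score 1.
Yuki: loses to Hassan, Jonas, and Amara → score 0.
Amara: beats Jonas and Yuki; loses to Hassan → score 2.
Hassan has the best pairwise record.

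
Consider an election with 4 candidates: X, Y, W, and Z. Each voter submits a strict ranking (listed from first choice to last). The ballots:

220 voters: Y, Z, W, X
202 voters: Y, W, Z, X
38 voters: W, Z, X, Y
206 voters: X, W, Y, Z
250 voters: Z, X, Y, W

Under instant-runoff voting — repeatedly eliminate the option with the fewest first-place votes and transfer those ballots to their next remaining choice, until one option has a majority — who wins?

Round 1: X 206, Y 422, W 38, Z 250. Eliminate W.
Round 2: X 206, Y 422, Z 288. Eliminate X.
Round 3: Y 628, Z 288. Y has a majority.

Y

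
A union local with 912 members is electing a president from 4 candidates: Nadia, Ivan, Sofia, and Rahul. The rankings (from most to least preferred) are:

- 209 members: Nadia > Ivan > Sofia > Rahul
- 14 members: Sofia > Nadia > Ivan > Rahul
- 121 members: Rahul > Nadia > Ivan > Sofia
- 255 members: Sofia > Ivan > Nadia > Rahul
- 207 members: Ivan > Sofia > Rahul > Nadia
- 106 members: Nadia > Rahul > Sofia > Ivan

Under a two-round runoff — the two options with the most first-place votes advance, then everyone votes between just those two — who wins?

Round 1 first-place votes: Nadia 315, Ivan 207, Sofia 269, Rahul 121.
Nadia and Sofia advance.
Runoff: Nadia is preferred to Sofia by 436 voters; Sofia by 476.
Sofia wins the runoff.

Sofia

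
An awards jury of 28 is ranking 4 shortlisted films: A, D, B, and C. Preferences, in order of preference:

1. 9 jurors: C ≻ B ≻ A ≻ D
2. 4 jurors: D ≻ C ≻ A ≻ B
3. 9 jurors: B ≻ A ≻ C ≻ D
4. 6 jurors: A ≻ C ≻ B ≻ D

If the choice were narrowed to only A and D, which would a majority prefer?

Voters preferring A to D: 24; preferring D to A: 4.
A wins the head-to-head.

A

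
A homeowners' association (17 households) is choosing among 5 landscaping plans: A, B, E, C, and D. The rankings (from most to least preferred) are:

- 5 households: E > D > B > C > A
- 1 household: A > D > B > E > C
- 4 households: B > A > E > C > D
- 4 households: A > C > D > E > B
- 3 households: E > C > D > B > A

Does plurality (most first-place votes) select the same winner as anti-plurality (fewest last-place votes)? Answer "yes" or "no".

Plurality — first-place votes: A 5, B 4, E 8, C 0, D 0. Winner: E.
Anti-plurality — last-place votes: A 8, B 4, E 0, C 1, D 4. Winner: E.
The two methods agree.

yes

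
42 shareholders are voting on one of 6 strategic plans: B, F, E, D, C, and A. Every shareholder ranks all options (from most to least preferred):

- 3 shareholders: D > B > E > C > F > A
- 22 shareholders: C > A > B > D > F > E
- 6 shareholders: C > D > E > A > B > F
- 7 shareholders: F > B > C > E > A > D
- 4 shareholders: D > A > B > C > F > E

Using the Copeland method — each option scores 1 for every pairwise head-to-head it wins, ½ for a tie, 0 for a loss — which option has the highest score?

C

B: beats F, E, and D; loses to C and A → score 3.
F: beats E; loses to B, D, C, and A → score 1.
E: loses to B, F, D, C, and A → score 0.
D: beats F and E; loses to B, C, and A → score 2.
C: beats B, F, E, D, and A → score 5.
A: beats B, F, E, and D; loses to C → score 4.
C has the best pairwise record.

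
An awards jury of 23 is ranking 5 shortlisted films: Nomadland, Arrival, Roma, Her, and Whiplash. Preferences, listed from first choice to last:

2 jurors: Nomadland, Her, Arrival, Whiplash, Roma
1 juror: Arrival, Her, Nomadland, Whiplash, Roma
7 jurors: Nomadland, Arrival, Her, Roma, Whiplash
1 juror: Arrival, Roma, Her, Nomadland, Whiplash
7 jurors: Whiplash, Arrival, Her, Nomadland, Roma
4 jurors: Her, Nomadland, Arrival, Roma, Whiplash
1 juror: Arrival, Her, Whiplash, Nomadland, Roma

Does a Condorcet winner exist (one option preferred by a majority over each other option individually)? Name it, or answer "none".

Checking pairwise contests:
Her beats Nomadland 14–9.
Nomadland beats Arrival 13–10.
Nomadland beats Roma 22–1.
Arrival beats Her 17–6.
Nomadland beats Whiplash 15–8.
Every option loses at least one head-to-head, so there is no Condorcet winner.

none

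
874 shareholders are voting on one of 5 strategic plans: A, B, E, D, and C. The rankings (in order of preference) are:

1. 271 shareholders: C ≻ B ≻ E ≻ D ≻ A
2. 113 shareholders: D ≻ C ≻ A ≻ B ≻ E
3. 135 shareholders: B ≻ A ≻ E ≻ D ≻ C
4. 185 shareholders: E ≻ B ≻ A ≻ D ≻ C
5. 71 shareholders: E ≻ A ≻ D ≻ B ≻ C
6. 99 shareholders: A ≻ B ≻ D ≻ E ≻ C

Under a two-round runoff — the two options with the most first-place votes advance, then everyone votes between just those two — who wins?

Round 1 first-place votes: A 99, B 135, E 256, D 113, C 271.
C and E advance.
Runoff: C is preferred to E by 384 voters; E by 490.
E wins the runoff.

E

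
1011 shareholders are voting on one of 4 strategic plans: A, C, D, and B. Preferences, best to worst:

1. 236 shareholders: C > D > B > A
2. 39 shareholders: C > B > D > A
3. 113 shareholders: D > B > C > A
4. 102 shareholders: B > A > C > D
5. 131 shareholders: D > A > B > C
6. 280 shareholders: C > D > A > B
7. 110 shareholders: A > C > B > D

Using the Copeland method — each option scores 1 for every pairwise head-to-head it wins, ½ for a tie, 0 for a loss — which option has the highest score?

C

A: beats B; loses to C and D → score 1.
C: beats A, D, and B → score 3.
D: beats A and B; loses to C → score 2.
B: loses to A, C, and D → score 0.
C has the best pairwise record.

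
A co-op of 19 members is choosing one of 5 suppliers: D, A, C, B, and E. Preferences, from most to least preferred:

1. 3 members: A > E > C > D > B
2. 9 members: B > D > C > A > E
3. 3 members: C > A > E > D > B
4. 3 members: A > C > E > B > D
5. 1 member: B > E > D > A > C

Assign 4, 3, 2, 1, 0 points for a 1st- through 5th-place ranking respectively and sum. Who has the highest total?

C

D: 3·1 + 9·3 + 3·1 + 3·0 + 1·2 = 35
A: 3·4 + 9·1 + 3·3 + 3·4 + 1·1 = 43
C: 3·2 + 9·2 + 3·4 + 3·3 + 1·0 = 45
B: 3·0 + 9·4 + 3·0 + 3·1 + 1·4 = 43
E: 3·3 + 9·0 + 3·2 + 3·2 + 1·3 = 24
C has the highest Borda score (45).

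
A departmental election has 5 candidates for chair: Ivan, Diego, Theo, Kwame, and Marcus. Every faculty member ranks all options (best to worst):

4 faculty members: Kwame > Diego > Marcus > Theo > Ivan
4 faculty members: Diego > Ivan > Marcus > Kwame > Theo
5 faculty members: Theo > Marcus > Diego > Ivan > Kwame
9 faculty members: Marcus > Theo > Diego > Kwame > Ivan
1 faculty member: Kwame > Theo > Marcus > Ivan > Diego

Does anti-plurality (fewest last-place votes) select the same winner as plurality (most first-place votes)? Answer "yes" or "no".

Anti-plurality — last-place votes: Ivan 13, Diego 1, Theo 4, Kwame 5, Marcus 0. Winner: Marcus.
Plurality — first-place votes: Ivan 0, Diego 4, Theo 5, Kwame 5, Marcus 9. Winner: Marcus.
The two methods agree.

yes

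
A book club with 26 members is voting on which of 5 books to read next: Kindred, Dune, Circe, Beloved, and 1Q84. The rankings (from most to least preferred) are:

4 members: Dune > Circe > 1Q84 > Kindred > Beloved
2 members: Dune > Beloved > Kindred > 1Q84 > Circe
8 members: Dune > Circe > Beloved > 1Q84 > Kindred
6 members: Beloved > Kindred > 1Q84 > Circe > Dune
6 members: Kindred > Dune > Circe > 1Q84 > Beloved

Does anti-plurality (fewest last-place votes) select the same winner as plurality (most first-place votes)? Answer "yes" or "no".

no

Anti-plurality — last-place votes: Kindred 8, Dune 6, Circe 2, Beloved 10, 1Q84 0. Winner: 1Q84.
Plurality — first-place votes: Kindred 6, Dune 14, Circe 0, Beloved 6, 1Q84 0. Winner: Dune.
The two methods disagree.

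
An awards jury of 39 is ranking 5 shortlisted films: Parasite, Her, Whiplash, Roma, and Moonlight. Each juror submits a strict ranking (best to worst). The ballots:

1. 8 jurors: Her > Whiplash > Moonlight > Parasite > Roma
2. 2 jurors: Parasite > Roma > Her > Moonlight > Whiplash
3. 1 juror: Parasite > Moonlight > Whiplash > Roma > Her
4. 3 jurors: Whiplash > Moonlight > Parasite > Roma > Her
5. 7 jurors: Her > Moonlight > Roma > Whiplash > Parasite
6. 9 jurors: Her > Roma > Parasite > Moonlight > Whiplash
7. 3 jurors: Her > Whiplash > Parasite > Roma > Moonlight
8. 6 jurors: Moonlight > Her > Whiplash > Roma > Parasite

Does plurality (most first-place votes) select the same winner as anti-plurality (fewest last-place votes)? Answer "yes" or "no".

Plurality — first-place votes: Parasite 3, Her 27, Whiplash 3, Roma 0, Moonlight 6. Winner: Her.
Anti-plurality — last-place votes: Parasite 13, Her 4, Whiplash 11, Roma 8, Moonlight 3. Winner: Moonlight.
The two methods disagree.

no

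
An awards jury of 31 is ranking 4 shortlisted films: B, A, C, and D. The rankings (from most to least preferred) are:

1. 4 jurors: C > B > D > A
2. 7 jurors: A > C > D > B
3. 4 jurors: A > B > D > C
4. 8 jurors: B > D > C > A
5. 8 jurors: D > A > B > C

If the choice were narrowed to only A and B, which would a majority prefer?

A

Voters preferring A to B: 19; preferring B to A: 12.
A wins the head-to-head.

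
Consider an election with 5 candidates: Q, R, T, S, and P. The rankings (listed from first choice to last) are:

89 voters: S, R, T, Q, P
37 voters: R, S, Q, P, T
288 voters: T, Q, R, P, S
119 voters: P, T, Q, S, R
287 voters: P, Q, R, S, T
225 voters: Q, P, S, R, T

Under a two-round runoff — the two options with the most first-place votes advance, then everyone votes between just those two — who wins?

Round 1 first-place votes: Q 225, R 37, T 288, S 89, P 406.
P and T advance.
Runoff: P is preferred to T by 668 voters; T by 377.
P wins the runoff.

P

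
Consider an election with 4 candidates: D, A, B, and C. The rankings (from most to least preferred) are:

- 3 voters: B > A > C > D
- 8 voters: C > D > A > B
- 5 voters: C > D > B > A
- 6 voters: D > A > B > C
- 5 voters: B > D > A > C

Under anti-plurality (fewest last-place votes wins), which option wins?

Last-place votes: D 3, A 5, B 8, C 11.
D is ranked last by the fewest voters, so D wins.

D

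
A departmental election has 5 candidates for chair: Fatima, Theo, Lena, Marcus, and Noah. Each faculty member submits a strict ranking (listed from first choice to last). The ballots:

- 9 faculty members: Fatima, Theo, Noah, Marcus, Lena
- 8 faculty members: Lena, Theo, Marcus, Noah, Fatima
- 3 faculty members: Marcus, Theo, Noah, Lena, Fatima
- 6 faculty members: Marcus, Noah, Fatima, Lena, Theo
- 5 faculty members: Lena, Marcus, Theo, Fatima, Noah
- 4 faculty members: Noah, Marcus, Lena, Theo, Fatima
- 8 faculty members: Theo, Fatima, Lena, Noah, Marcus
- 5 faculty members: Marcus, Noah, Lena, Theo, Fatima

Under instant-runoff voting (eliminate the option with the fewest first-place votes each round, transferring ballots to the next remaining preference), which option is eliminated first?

Round 1: Fatima 9, Theo 8, Lena 13, Marcus 14, Noah 4. Eliminate Noah.

Noah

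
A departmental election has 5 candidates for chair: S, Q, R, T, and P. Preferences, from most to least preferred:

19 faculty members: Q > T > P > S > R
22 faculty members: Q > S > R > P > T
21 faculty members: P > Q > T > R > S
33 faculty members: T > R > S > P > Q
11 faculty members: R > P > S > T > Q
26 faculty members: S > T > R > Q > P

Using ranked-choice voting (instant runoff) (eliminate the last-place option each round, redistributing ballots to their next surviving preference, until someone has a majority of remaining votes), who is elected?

Round 1: S 26, Q 41, R 11, T 33, P 21. Eliminate R.
Round 2: S 26, Q 41, T 33, P 32. Eliminate S.
Round 3: Q 41, T 59, P 32. Eliminate P.
Round 4: Q 62, T 70. T has a majority.

T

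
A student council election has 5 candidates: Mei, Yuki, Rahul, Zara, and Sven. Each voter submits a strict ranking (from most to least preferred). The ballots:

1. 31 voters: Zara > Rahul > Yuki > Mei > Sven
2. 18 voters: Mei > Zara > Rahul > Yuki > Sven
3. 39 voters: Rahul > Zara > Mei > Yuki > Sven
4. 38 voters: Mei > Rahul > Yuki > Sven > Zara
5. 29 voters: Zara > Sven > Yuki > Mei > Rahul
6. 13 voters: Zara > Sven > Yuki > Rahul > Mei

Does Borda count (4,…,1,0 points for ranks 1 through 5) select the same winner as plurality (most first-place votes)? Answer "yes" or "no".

Borda — scores: Mei 362, Yuki 279, Rahul 412, Zara 463, Sven 164. Winner: Zara.
Plurality — first-place votes: Mei 56, Yuki 0, Rahul 39, Zara 73, Sven 0. Winner: Zara.
The two methods agree.

yes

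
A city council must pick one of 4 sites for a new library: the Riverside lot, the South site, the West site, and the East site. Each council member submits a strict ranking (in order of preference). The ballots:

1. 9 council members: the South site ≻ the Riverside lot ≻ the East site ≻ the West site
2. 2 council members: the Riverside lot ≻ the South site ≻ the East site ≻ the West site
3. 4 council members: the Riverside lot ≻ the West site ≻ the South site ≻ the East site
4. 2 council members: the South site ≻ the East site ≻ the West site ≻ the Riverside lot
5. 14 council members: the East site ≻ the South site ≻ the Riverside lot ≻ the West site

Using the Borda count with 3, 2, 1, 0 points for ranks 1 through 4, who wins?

the Riverside lot: 9·2 + 2·3 + 4·3 + 2·0 + 14·1 = 50
the South site: 9·3 + 2·2 + 4·1 + 2·3 + 14·2 = 69
the West site: 9·0 + 2·0 + 4·2 + 2·1 + 14·0 = 10
the East site: 9·1 + 2·1 + 4·0 + 2·2 + 14·3 = 57
the South site has the highest Borda score (69).

the South site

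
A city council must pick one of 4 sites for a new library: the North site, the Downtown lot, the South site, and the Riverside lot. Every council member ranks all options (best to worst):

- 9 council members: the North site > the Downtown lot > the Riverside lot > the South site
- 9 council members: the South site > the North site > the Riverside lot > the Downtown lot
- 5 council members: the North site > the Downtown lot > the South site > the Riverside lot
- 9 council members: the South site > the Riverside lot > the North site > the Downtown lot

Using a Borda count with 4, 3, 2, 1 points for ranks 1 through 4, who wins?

the North site

the North site: 9·4 + 9·3 + 5·4 + 9·2 = 101
the Downtown lot: 9·3 + 9·1 + 5·3 + 9·1 = 60
the South site: 9·1 + 9·4 + 5·2 + 9·4 = 91
the Riverside lot: 9·2 + 9·2 + 5·1 + 9·3 = 68
the North site has the highest Borda score (101).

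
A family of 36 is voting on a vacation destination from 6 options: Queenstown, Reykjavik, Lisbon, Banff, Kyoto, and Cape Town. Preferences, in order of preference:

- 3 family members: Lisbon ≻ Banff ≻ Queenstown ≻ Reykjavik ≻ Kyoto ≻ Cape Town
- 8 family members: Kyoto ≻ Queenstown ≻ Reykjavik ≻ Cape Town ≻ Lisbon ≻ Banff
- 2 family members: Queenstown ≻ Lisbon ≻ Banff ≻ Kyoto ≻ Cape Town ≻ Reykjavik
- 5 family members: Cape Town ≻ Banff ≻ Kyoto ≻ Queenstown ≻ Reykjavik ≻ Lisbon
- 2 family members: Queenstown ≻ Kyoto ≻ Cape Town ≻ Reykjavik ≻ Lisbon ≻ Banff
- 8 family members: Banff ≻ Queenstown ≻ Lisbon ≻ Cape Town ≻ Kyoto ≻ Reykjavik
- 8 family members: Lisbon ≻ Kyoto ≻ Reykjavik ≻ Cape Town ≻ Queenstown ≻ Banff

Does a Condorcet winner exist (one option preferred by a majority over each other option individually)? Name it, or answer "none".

none

Checking pairwise contests:
Kyoto beats Queenstown 21–15.
Queenstown beats Reykjavik 28–8.
Queenstown beats Lisbon 25–11.
Queenstown beats Banff 20–16.
Lisbon beats Kyoto 21–15.
Queenstown beats Cape Town 23–13.
Every option loses at least one head-to-head, so there is no Condorcet winner.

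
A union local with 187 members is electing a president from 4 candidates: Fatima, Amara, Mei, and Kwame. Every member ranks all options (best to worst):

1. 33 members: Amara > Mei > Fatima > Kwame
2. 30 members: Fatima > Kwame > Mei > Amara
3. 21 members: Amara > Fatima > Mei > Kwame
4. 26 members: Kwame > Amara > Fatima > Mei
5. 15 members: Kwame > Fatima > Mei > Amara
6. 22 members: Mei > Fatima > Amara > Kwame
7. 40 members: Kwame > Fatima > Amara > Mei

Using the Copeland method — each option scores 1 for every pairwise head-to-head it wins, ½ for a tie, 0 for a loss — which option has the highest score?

Fatima

Fatima: beats Amara, Mei, and Kwame → score 3.
Amara: beats Mei; loses to Fatima and Kwame → score 1.
Mei: loses to Fatima, Amara, and Kwame → score 0.
Kwame: beats Amara and Mei; loses to Fatima → score 2.
Fatima has the best pairwise record.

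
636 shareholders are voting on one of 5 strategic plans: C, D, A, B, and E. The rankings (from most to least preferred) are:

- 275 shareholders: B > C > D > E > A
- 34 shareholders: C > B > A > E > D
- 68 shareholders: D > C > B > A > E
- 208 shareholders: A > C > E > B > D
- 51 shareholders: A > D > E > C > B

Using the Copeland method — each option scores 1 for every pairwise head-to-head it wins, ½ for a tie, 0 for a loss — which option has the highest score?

C: beats D, A, B, and E → score 4.
D: beats A and E; loses to C and B → score 2.
A: beats E; loses to C, D, and B → score 1.
B: beats D, A, and E; loses to C → score 3.
E: loses to C, D, A, and B → score 0.
C has the best pairwise record.

C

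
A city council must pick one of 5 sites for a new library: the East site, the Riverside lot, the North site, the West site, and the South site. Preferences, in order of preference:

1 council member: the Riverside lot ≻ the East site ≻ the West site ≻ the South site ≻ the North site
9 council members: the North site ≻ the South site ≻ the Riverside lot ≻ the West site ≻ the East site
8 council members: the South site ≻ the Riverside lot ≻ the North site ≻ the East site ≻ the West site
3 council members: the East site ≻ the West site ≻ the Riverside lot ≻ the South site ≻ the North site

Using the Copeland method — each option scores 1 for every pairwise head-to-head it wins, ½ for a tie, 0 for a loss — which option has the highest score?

the East site: beats the West site; loses to the Riverside lot, the North site, and the South site → score 1.
the Riverside lot: beats the East site, the North site, and the West site; loses to the South site → score 3.
the North site: beats the East site and the West site; loses to the Riverside lot and the South site → score 2.
the West site: loses to the East site, the Riverside lot, the North site, and the South site → score 0.
the South site: beats the East site, the Riverside lot, the North site, and the West site → score 4.
the South site has the best pairwise record.

the South site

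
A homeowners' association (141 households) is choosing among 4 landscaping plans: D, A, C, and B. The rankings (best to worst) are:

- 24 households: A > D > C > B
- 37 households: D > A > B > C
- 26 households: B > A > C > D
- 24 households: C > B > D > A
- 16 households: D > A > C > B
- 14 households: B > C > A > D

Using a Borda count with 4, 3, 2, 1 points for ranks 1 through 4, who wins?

A

D: 24·3 + 37·4 + 26·1 + 24·2 + 16·4 + 14·1 = 372
A: 24·4 + 37·3 + 26·3 + 24·1 + 16·3 + 14·2 = 385
C: 24·2 + 37·1 + 26·2 + 24·4 + 16·2 + 14·3 = 307
B: 24·1 + 37·2 + 26·4 + 24·3 + 16·1 + 14·4 = 346
A has the highest Borda score (385).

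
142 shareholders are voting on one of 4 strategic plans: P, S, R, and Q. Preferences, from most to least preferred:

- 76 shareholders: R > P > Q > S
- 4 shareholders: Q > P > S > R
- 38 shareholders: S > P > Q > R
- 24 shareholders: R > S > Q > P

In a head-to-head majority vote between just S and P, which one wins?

Voters preferring S to P: 62; preferring P to S: 80.
P wins the head-to-head.

P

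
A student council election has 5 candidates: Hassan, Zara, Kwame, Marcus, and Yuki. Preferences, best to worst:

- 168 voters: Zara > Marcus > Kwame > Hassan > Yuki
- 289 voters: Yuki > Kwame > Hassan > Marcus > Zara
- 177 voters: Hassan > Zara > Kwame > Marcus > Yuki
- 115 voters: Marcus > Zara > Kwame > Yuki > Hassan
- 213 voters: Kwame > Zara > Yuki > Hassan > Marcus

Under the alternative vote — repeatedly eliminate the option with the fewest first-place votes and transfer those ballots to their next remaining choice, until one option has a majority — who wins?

Round 1: Hassan 177, Zara 168, Kwame 213, Marcus 115, Yuki 289. Eliminate Marcus.
Round 2: Hassan 177, Zara 283, Kwame 213, Yuki 289. Eliminate Hassan.
Round 3: Zara 460, Kwame 213, Yuki 289. Eliminate Kwame.
Round 4: Zara 673, Yuki 289. Zara has a majority.

Zara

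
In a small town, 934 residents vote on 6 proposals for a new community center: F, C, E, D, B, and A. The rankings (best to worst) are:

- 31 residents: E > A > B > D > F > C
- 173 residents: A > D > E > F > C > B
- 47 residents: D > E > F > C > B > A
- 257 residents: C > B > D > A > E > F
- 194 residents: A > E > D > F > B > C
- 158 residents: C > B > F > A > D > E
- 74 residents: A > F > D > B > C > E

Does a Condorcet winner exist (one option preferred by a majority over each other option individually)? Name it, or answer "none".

A

A vs F: 729–205 for A.
A vs C: 472–462 for A.
A vs E: 856–78 for A.
A vs D: 630–304 for A.
A vs B: 472–462 for A.
A beats every other option head-to-head.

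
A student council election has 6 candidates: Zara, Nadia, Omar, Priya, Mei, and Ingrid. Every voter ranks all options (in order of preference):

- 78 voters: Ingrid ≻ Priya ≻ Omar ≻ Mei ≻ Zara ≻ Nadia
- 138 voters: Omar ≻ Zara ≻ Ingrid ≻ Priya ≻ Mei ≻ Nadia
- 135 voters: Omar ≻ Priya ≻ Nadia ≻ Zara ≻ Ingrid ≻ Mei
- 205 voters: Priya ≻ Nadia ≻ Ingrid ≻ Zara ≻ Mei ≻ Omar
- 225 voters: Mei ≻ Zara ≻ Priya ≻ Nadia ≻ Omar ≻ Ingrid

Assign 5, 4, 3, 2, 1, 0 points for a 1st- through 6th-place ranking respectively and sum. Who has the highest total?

Priya

Zara: 78·1 + 138·4 + 135·2 + 205·2 + 225·4 = 2210
Nadia: 78·0 + 138·0 + 135·3 + 205·4 + 225·2 = 1675
Omar: 78·3 + 138·5 + 135·5 + 205·0 + 225·1 = 1824
Priya: 78·4 + 138·2 + 135·4 + 205·5 + 225·3 = 2828
Mei: 78·2 + 138·1 + 135·0 + 205·1 + 225·5 = 1624
Ingrid: 78·5 + 138·3 + 135·1 + 205·3 + 225·0 = 1554
Priya has the highest Borda score (2828).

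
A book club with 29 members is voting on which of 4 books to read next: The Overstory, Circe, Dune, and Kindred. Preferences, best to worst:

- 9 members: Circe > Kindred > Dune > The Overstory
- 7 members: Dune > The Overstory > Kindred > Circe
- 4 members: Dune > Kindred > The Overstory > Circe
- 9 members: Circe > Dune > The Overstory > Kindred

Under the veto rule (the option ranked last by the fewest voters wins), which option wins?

Last-place votes: The Overstory 9, Circe 11, Dune 0, Kindred 9.
Dune is ranked last by the fewest voters, so Dune wins.

Dune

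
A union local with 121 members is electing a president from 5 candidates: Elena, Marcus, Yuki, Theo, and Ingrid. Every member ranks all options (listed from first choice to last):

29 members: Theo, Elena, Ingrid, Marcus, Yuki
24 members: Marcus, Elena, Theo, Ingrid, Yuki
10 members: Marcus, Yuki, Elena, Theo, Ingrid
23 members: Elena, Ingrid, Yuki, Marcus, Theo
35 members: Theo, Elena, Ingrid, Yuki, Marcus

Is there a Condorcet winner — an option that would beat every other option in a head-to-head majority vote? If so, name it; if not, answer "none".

Theo

Theo vs Elena: 64–57 for Theo.
Theo vs Marcus: 64–57 for Theo.
Theo vs Yuki: 88–33 for Theo.
Theo vs Ingrid: 98–23 for Theo.
Theo beats every other option head-to-head.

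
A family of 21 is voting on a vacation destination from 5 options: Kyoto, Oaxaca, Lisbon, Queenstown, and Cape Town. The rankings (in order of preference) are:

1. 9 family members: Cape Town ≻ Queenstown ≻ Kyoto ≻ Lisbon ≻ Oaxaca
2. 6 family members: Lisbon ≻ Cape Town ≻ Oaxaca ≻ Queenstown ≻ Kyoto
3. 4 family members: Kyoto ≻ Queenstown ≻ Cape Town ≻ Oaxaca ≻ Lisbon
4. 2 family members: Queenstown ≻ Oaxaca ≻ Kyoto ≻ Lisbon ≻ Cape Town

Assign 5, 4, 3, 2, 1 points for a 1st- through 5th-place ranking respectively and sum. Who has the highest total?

Kyoto: 9·3 + 6·1 + 4·5 + 2·3 = 59
Oaxaca: 9·1 + 6·3 + 4·2 + 2·4 = 43
Lisbon: 9·2 + 6·5 + 4·1 + 2·2 = 56
Queenstown: 9·4 + 6·2 + 4·4 + 2·5 = 74
Cape Town: 9·5 + 6·4 + 4·3 + 2·1 = 83
Cape Town has the highest Borda score (83).

Cape Town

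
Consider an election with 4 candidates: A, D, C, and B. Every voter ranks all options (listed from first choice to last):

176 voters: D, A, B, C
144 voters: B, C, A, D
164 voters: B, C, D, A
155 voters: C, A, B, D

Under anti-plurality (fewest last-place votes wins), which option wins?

Last-place votes: A 164, D 299, C 176, B 0.
B is ranked last by the fewest voters, so B wins.

B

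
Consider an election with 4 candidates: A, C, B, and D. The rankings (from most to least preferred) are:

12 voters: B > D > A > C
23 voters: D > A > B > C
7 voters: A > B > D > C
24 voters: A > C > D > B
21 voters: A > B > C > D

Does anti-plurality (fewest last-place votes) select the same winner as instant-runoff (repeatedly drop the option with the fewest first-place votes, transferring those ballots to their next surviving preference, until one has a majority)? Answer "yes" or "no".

yes

Anti-plurality — last-place votes: A 0, C 42, B 24, D 21. Winner: A.
Instant-runoff — R1 A 52, C 0, B 12, D 23 (A winner). Winner: A.
The two methods agree.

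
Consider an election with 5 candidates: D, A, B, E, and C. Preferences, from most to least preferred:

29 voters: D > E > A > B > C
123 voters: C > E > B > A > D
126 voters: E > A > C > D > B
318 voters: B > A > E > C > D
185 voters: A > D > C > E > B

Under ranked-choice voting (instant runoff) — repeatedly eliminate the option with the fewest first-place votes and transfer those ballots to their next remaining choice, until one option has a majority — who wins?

E

Round 1: D 29, A 185, B 318, E 126, C 123. Eliminate D.
Round 2: A 185, B 318, E 155, C 123. Eliminate C.
Round 3: A 185, B 318, E 278. Eliminate A.
Round 4: B 318, E 463. E has a majority.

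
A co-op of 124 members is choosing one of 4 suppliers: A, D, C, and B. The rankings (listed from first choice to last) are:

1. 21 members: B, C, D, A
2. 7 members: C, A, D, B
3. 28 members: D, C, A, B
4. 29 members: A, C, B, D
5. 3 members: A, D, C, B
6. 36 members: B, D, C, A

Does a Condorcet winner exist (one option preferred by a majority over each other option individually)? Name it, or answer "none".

Checking pairwise contests:
D beats A 85–39.
B beats D 86–38.
D beats C 67–57.
A beats B 67–57.
Every option loses at least one head-to-head, so there is no Condorcet winner.

none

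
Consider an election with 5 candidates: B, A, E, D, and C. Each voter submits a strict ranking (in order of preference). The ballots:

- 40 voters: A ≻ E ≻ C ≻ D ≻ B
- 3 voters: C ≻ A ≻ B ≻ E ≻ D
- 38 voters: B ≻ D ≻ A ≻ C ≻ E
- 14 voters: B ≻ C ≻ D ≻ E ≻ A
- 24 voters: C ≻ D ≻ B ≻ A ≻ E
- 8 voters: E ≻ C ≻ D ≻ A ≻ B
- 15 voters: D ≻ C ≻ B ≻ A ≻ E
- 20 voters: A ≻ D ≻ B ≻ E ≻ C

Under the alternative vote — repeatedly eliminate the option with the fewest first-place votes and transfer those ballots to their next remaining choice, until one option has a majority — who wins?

Round 1: B 52, A 60, E 8, D 15, C 27. Eliminate E.
Round 2: B 52, A 60, D 15, C 35. Eliminate D.
Round 3: B 52, A 60, C 50. Eliminate C.
Round 4: B 91, A 71. B has a majority.

B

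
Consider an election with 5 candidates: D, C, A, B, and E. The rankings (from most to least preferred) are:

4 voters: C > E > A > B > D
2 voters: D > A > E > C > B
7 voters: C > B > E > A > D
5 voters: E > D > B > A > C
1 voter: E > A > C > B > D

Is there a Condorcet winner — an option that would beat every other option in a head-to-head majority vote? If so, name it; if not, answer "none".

C

C vs D: 12–7 for C.
C vs A: 11–8 for C.
C vs B: 14–5 for C.
C vs E: 11–8 for C.
C beats every other option head-to-head.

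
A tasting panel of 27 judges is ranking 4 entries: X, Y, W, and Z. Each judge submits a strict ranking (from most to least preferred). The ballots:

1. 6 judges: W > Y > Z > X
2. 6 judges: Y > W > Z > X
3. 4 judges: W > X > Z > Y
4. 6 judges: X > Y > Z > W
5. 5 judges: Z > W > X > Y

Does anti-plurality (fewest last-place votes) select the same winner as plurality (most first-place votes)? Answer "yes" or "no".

no

Anti-plurality — last-place votes: X 12, Y 9, W 6, Z 0. Winner: Z.
Plurality — first-place votes: X 6, Y 6, W 10, Z 5. Winner: W.
The two methods disagree.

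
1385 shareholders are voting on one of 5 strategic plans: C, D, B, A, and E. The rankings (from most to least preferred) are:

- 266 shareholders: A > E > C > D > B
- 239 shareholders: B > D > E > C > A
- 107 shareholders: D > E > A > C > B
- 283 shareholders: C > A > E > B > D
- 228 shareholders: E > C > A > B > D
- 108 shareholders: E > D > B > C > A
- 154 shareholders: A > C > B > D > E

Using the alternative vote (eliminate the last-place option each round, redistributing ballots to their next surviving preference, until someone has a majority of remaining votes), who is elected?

Round 1: C 283, D 107, B 239, A 420, E 336. Eliminate D.
Round 2: C 283, B 239, A 420, E 443. Eliminate B.
Round 3: C 283, A 420, E 682. Eliminate C.
Round 4: A 703, E 682. A has a majority.

A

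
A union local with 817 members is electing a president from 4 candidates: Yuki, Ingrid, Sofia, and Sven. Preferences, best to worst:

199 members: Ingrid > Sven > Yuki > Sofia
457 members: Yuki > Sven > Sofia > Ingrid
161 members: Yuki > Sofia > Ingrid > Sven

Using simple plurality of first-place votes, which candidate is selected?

Yuki

First-place votes: Yuki 618, Ingrid 199, Sofia 0, Sven 0.
Yuki has the most first-place votes.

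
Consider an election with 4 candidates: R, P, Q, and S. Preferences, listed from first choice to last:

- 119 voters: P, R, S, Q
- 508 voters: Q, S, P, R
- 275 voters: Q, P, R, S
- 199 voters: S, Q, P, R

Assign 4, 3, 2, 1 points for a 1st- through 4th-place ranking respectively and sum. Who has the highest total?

R: 119·3 + 508·1 + 275·2 + 199·1 = 1614
P: 119·4 + 508·2 + 275·3 + 199·2 = 2715
Q: 119·1 + 508·4 + 275·4 + 199·3 = 3848
S: 119·2 + 508·3 + 275·1 + 199·4 = 2833
Q has the highest Borda score (3848).

Q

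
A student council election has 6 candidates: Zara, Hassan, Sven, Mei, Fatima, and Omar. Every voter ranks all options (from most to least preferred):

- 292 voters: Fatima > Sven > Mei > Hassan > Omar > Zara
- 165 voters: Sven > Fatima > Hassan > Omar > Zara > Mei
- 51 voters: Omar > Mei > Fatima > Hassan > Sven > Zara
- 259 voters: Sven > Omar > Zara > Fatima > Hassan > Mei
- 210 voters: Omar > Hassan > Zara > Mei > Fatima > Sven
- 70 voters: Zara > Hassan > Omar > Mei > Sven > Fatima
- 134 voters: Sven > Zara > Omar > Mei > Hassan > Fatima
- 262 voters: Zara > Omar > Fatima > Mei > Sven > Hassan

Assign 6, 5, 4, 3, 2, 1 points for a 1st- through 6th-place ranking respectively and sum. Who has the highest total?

Omar

Zara: 292·1 + 165·2 + 51·1 + 259·4 + 210·4 + 70·6 + 134·5 + 262·6 = 5211
Hassan: 292·3 + 165·4 + 51·3 + 259·2 + 210·5 + 70·5 + 134·2 + 262·1 = 4137
Sven: 292·5 + 165·6 + 51·2 + 259·6 + 210·1 + 70·2 + 134·6 + 262·2 = 5784
Mei: 292·4 + 165·1 + 51·5 + 259·1 + 210·3 + 70·3 + 134·3 + 262·3 = 3875
Fatima: 292·6 + 165·5 + 51·4 + 259·3 + 210·2 + 70·1 + 134·1 + 262·4 = 5230
Omar: 292·2 + 165·3 + 51·6 + 259·5 + 210·6 + 70·4 + 134·4 + 262·5 = 6066
Omar has the highest Borda score (6066).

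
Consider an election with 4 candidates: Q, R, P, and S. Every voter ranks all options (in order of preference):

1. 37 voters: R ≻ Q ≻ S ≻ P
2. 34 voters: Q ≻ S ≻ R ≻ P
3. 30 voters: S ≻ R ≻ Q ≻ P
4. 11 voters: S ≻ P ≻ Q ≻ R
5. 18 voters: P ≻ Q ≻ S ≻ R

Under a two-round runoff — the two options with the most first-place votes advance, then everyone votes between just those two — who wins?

Round 1 first-place votes: Q 34, R 37, P 18, S 41.
S and R advance.
Runoff: S is preferred to R by 93 voters; R by 37.
S wins the runoff.

S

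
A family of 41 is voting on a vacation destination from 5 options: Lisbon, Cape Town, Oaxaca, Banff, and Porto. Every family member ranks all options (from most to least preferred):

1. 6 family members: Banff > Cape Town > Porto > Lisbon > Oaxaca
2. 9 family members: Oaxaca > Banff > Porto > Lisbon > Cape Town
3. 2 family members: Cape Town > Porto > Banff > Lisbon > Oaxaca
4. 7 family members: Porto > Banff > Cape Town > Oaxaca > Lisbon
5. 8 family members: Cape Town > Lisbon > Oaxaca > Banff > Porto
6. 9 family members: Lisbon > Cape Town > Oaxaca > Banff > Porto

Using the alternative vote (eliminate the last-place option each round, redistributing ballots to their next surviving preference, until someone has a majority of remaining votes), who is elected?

Round 1: Lisbon 9, Cape Town 10, Oaxaca 9, Banff 6, Porto 7. Eliminate Banff.
Round 2: Lisbon 9, Cape Town 16, Oaxaca 9, Porto 7. Eliminate Porto.
Round 3: Lisbon 9, Cape Town 23, Oaxaca 9. Cape Town has a majority.

Cape Town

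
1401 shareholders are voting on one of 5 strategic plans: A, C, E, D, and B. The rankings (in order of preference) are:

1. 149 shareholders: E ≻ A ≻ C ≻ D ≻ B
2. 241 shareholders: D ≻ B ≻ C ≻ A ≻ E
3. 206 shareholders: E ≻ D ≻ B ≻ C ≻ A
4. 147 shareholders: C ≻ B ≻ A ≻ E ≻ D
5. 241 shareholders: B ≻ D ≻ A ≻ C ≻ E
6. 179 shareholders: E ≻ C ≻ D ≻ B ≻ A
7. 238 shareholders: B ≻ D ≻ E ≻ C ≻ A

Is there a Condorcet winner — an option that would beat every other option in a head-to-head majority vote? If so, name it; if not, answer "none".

D vs A: 1105–296 for D.
D vs C: 926–475 for D.
D vs E: 720–681 for D.
D vs B: 775–626 for D.
D beats every other option head-to-head.

D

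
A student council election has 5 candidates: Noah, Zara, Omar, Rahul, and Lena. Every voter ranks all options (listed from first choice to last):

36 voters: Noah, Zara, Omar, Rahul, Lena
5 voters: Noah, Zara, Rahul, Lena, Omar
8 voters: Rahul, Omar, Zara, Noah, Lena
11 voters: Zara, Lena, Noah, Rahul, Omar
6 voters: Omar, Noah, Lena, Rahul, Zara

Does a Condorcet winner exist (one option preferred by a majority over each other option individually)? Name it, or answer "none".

Noah vs Zara: 47–19 for Noah.
Noah vs Omar: 52–14 for Noah.
Noah vs Rahul: 58–8 for Noah.
Noah vs Lena: 55–11 for Noah.
Noah beats every other option head-to-head.

Noah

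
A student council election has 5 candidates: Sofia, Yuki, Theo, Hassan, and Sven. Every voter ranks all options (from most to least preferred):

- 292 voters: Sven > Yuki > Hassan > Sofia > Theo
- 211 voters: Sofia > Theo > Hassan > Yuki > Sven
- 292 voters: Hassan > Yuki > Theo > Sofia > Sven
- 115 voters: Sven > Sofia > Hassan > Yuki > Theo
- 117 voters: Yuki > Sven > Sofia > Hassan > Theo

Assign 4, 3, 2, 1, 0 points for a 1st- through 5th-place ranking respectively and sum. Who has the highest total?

Sofia: 292·1 + 211·4 + 292·1 + 115·3 + 117·2 = 2007
Yuki: 292·3 + 211·1 + 292·3 + 115·1 + 117·4 = 2546
Theo: 292·0 + 211·3 + 292·2 + 115·0 + 117·0 = 1217
Hassan: 292·2 + 211·2 + 292·4 + 115·2 + 117·1 = 2521
Sven: 292·4 + 211·0 + 292·0 + 115·4 + 117·3 = 1979
Yuki has the highest Borda score (2546).

Yuki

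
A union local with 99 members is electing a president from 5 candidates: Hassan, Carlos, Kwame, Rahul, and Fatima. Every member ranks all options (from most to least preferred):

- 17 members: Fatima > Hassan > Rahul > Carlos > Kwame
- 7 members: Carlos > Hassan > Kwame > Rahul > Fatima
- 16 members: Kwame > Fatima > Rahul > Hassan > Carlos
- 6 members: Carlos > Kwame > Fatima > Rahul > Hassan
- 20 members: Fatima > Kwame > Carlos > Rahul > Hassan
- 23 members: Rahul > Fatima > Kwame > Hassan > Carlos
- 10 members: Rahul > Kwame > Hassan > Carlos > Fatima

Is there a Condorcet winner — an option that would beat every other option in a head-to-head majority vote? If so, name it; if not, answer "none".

Fatima

Fatima vs Hassan: 82–17 for Fatima.
Fatima vs Carlos: 76–23 for Fatima.
Fatima vs Kwame: 60–39 for Fatima.
Fatima vs Rahul: 59–40 for Fatima.
Fatima beats every other option head-to-head.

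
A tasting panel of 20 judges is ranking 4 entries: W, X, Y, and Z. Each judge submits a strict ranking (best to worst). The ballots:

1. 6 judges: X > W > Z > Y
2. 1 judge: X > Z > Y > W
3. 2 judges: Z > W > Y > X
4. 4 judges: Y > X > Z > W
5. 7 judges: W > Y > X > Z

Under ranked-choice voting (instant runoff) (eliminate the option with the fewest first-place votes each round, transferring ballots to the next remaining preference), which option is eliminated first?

Round 1: W 7, X 7, Y 4, Z 2. Eliminate Z.

Z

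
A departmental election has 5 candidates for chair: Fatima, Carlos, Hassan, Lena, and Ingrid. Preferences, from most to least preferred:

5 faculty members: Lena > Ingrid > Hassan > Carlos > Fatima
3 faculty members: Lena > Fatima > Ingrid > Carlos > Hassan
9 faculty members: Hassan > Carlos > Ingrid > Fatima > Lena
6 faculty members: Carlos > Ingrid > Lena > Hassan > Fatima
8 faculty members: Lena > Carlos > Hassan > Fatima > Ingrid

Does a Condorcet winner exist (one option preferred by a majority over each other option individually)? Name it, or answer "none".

Lena

Lena vs Fatima: 22–9 for Lena.
Lena vs Carlos: 16–15 for Lena.
Lena vs Hassan: 22–9 for Lena.
Lena vs Ingrid: 16–15 for Lena.
Lena beats every other option head-to-head.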